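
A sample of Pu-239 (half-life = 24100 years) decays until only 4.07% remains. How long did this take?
t = t½ × log₂(N₀/N) = 1.113e5 years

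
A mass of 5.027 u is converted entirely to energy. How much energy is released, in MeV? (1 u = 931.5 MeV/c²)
E = mc² = 4683 MeV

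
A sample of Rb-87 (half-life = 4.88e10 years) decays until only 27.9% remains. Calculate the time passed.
t = t½ × log₂(N₀/N) = 8.987e10 years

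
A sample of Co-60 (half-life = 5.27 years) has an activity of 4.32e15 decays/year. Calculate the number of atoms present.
N = A/λ = 3.284e16 atoms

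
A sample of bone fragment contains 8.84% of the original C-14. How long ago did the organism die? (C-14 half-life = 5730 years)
Age = t½ × log₂(1/ratio) = 20050 years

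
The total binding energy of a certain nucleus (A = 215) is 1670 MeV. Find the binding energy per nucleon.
B.E./A = 1670/215 = 7.767 MeV/nucleon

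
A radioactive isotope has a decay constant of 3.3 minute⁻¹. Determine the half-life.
t½ = ln(2)/λ = 0.21 minutes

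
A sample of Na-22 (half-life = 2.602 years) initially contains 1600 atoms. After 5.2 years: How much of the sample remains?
N = N₀(1/2)^(t/t½) = 400.4 atoms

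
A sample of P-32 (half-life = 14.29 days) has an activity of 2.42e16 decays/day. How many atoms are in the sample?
N = A/λ = 4.989e17 atoms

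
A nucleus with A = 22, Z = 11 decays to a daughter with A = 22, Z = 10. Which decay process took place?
ΔA = 0, ΔZ = -1 ⇒ beta-plus decay (β⁺) or electron capture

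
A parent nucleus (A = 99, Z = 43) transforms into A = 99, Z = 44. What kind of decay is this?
ΔA = 0, ΔZ = +1 ⇒ beta-minus decay (β⁻)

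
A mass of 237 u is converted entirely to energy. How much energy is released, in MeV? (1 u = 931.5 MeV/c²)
E = mc² = 2.208e5 MeV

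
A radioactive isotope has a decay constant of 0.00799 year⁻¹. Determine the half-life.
t½ = ln(2)/λ = 86.75 years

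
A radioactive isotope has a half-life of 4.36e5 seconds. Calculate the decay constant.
λ = ln(2)/t½ = 1.59e-6 second⁻¹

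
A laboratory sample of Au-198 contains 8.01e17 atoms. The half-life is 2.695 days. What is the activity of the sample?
A = λN = 2.06e17 decays/day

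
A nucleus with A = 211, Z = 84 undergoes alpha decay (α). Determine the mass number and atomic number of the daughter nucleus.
Daughter: A = 207, Z = 82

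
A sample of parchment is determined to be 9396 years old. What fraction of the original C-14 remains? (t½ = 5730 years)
N/N₀ = (1/2)^(t/t½) = 0.3209 = 32.1%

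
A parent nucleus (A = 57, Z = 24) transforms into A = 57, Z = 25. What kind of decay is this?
ΔA = 0, ΔZ = +1 ⇒ beta-minus decay (β⁻)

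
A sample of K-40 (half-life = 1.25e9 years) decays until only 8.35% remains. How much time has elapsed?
t = t½ × log₂(N₀/N) = 4.478e9 years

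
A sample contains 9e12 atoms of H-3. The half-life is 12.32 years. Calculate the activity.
A = λN = 5.064e11 decays/year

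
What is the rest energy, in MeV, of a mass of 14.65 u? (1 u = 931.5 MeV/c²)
E = mc² = 13650 MeV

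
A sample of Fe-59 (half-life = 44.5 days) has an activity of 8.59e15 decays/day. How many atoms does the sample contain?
N = A/λ = 5.515e17 atoms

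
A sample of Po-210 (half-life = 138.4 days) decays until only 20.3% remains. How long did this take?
t = t½ × log₂(N₀/N) = 318.4 days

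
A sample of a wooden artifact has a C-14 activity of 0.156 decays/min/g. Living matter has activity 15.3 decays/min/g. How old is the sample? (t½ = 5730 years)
Age = t½ × log₂(A₀/A) = 37910 years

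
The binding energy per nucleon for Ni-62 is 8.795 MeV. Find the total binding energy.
B.E. = 8.795 × 62 = 545.3 MeV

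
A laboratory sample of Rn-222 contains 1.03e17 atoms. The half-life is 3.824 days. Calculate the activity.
A = λN = 1.867e16 decays/day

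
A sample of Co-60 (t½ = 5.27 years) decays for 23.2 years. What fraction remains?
N/N₀ = (1/2)^(t/t½) = 0.04729 = 4.73%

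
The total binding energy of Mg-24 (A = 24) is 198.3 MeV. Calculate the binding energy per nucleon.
B.E./A = 198.3/24 = 8.263 MeV/nucleon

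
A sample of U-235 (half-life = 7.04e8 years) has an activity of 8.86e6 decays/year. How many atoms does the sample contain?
N = A/λ = 8.999e15 atoms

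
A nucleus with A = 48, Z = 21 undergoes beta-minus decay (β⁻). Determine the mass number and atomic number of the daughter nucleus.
Daughter: A = 48, Z = 22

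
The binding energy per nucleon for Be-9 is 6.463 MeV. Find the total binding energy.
B.E. = 6.463 × 9 = 58.17 MeV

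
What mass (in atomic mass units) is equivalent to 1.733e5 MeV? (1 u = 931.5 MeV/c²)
m = E/c² = 186 u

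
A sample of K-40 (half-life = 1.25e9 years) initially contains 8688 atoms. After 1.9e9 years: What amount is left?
N = N₀(1/2)^(t/t½) = 3029 atoms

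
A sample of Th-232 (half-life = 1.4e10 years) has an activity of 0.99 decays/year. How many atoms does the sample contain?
N = A/λ = 2e10 atoms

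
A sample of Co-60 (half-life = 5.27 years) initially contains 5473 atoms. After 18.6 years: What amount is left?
N = N₀(1/2)^(t/t½) = 474 atoms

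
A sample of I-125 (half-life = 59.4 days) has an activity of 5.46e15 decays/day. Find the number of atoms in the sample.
N = A/λ = 4.679e17 atoms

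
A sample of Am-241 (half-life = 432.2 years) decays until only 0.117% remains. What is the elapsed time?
t = t½ × log₂(N₀/N) = 4209 years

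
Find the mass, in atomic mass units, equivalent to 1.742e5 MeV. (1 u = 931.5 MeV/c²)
m = E/c² = 187 u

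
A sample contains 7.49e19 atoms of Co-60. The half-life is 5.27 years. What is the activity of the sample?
A = λN = 9.851e18 decays/year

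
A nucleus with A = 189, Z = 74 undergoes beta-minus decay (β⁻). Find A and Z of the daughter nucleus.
Daughter: A = 189, Z = 75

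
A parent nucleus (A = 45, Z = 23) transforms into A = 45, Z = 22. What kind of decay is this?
ΔA = 0, ΔZ = -1 ⇒ beta-plus decay (β⁺) or electron capture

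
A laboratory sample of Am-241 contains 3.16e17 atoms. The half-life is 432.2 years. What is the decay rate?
A = λN = 5.068e14 decays/year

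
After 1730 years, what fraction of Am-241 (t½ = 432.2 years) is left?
N/N₀ = (1/2)^(t/t½) = 0.06238 = 6.24%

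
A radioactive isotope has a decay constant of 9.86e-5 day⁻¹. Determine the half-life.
t½ = ln(2)/λ = 7030 days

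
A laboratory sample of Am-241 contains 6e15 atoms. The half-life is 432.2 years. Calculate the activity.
A = λN = 9.623e12 decays/year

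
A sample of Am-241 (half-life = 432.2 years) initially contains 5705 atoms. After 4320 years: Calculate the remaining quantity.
N = N₀(1/2)^(t/t½) = 5.589 atoms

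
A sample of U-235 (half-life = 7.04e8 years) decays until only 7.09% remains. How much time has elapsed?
t = t½ × log₂(N₀/N) = 2.688e9 years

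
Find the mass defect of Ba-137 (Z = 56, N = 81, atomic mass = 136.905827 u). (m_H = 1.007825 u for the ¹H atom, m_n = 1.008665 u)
Δm = Z·m_H + N·m_n − M = 1.234 u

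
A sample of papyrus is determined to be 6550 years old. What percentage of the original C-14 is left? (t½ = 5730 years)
N/N₀ = (1/2)^(t/t½) = 0.4528 = 45.3%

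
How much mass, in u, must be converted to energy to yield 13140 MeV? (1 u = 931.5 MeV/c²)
m = E/c² = 14.11 u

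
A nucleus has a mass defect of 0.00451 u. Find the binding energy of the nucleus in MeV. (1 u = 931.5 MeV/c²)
B.E. = Δm × 931.5 = 4.201 MeV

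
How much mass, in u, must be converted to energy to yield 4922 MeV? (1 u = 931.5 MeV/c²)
m = E/c² = 5.284 u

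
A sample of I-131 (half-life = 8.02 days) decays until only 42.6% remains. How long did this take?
t = t½ × log₂(N₀/N) = 9.873 days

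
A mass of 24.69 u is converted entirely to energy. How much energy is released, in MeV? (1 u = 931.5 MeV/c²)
E = mc² = 23000 MeV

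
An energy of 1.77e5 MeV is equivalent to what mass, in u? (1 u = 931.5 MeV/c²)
m = E/c² = 190 u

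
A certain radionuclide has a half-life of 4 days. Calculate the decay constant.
λ = ln(2)/t½ = 0.1733 day⁻¹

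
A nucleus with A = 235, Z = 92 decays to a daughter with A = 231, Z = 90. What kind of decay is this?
ΔA = -4, ΔZ = -2 ⇒ alpha decay (α)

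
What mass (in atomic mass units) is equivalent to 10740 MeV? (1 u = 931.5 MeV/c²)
m = E/c² = 11.53 u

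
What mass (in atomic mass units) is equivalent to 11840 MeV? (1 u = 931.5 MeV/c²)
m = E/c² = 12.71 u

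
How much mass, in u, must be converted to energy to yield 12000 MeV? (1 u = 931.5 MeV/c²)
m = E/c² = 12.88 u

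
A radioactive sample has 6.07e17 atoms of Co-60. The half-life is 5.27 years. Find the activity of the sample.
A = λN = 7.984e16 decays/year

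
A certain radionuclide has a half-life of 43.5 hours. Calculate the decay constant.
λ = ln(2)/t½ = 0.01593 hour⁻¹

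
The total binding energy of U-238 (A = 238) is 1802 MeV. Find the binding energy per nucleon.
B.E./A = 1802/238 = 7.571 MeV/nucleon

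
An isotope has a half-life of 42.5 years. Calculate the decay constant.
λ = ln(2)/t½ = 0.01631 year⁻¹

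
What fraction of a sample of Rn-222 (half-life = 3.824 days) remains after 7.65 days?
N/N₀ = (1/2)^(t/t½) = 0.2499 = 25%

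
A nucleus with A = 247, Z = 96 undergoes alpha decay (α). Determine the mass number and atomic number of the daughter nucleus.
Daughter: A = 243, Z = 94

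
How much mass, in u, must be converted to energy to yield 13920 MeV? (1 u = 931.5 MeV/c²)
m = E/c² = 14.94 u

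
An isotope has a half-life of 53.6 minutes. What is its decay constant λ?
λ = ln(2)/t½ = 0.01293 minute⁻¹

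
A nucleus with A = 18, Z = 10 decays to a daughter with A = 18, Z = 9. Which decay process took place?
ΔA = 0, ΔZ = -1 ⇒ beta-plus decay (β⁺) or electron capture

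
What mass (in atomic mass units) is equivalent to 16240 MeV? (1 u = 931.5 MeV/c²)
m = E/c² = 17.43 u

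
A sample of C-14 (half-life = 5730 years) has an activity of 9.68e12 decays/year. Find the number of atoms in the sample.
N = A/λ = 8.002e16 atoms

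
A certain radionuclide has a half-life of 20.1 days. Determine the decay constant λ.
λ = ln(2)/t½ = 0.03448 day⁻¹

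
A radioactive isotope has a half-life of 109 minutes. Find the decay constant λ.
λ = ln(2)/t½ = 0.006359 minute⁻¹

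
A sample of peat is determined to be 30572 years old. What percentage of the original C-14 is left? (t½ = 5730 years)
N/N₀ = (1/2)^(t/t½) = 0.02477 = 2.48%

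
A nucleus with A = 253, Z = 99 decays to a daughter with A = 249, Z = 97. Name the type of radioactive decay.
ΔA = -4, ΔZ = -2 ⇒ alpha decay (α)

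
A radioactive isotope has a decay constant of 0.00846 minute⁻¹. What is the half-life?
t½ = ln(2)/λ = 81.93 minutes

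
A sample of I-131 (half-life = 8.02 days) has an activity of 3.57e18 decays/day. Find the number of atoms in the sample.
N = A/λ = 4.131e19 atoms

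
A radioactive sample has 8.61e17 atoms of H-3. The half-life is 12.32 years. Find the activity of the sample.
A = λN = 4.844e16 decays/year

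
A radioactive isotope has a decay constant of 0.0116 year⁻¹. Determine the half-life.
t½ = ln(2)/λ = 59.75 years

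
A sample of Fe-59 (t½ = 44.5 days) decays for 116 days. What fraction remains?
N/N₀ = (1/2)^(t/t½) = 0.1642 = 16.4%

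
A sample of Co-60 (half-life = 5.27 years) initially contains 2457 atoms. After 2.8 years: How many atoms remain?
N = N₀(1/2)^(t/t½) = 1700 atoms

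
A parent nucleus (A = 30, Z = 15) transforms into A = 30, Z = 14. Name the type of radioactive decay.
ΔA = 0, ΔZ = -1 ⇒ beta-plus decay (β⁺) or electron capture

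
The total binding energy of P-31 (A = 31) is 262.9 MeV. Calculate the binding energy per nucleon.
B.E./A = 262.9/31 = 8.481 MeV/nucleon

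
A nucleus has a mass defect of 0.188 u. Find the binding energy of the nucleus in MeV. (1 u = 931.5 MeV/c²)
B.E. = Δm × 931.5 = 175.1 MeV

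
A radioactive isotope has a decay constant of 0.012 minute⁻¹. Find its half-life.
t½ = ln(2)/λ = 57.76 minutes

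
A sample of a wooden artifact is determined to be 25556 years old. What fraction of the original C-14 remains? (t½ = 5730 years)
N/N₀ = (1/2)^(t/t½) = 0.04544 = 4.54%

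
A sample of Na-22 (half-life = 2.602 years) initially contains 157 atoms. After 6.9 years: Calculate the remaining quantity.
N = N₀(1/2)^(t/t½) = 24.98 atoms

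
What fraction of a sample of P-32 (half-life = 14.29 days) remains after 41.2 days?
N/N₀ = (1/2)^(t/t½) = 0.1355 = 13.6%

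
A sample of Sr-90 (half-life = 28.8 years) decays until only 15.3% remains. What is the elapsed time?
t = t½ × log₂(N₀/N) = 78 years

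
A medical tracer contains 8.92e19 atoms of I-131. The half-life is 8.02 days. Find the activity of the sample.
A = λN = 7.709e18 decays/day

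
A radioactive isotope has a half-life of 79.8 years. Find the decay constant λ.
λ = ln(2)/t½ = 0.008686 year⁻¹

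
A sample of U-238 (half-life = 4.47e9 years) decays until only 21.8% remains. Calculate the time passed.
t = t½ × log₂(N₀/N) = 9.823e9 years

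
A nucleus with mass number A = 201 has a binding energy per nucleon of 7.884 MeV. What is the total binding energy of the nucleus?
B.E. = 7.884 × 201 = 1585 MeV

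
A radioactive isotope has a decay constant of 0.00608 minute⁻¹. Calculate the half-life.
t½ = ln(2)/λ = 114 minutes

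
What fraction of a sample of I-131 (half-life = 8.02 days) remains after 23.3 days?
N/N₀ = (1/2)^(t/t½) = 0.1335 = 13.3%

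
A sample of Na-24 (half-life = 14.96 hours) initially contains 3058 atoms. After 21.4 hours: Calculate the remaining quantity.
N = N₀(1/2)^(t/t½) = 1135 atoms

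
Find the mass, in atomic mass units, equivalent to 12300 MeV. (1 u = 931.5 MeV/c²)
m = E/c² = 13.2 u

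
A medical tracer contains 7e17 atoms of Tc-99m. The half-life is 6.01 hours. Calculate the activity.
A = λN = 8.073e16 decays/hour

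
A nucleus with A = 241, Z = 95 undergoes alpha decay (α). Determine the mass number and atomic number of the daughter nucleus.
Daughter: A = 237, Z = 93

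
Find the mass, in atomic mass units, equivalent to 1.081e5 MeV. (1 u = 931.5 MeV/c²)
m = E/c² = 116 u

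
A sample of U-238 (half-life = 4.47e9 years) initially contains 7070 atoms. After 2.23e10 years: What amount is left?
N = N₀(1/2)^(t/t½) = 222.7 atoms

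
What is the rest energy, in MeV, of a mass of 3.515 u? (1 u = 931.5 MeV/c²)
E = mc² = 3274 MeV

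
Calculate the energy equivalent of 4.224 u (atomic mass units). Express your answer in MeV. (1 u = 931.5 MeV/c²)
E = mc² = 3935 MeV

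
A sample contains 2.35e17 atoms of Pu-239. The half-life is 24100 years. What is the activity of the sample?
A = λN = 6.759e12 decays/year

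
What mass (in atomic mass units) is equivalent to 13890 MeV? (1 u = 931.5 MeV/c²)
m = E/c² = 14.91 u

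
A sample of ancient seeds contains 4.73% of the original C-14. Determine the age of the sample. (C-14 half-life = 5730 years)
Age = t½ × log₂(1/ratio) = 25220 years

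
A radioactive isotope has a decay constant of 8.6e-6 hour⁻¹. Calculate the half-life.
t½ = ln(2)/λ = 80600 hours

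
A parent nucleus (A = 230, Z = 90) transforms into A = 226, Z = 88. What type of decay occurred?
ΔA = -4, ΔZ = -2 ⇒ alpha decay (α)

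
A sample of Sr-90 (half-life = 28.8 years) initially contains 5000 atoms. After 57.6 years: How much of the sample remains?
N = N₀(1/2)^(t/t½) = 1250 atoms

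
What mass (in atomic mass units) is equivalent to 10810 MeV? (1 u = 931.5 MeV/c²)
m = E/c² = 11.6 u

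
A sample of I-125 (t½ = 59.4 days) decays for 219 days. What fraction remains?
N/N₀ = (1/2)^(t/t½) = 0.07765 = 7.77%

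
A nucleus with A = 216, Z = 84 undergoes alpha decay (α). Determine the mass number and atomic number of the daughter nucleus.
Daughter: A = 212, Z = 82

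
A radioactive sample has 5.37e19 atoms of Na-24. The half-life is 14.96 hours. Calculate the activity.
A = λN = 2.488e18 decays/hour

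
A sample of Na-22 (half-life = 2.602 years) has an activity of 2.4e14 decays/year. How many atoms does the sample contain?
N = A/λ = 9.009e14 atoms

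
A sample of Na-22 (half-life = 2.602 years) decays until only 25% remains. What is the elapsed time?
t = t½ × log₂(N₀/N) = 5.204 years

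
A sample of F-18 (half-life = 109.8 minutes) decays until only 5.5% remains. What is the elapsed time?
t = t½ × log₂(N₀/N) = 459.4 minutes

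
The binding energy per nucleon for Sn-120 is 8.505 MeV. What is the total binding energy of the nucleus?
B.E. = 8.505 × 120 = 1021 MeV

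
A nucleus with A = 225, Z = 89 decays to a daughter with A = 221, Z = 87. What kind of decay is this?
ΔA = -4, ΔZ = -2 ⇒ alpha decay (α)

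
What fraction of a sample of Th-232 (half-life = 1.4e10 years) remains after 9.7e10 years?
N/N₀ = (1/2)^(t/t½) = 0.008209 = 0.821%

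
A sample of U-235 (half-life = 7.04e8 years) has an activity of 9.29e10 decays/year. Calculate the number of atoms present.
N = A/λ = 9.435e19 atoms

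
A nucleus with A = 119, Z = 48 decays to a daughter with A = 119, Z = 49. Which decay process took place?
ΔA = 0, ΔZ = +1 ⇒ beta-minus decay (β⁻)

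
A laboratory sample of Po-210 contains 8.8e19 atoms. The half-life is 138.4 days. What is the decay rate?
A = λN = 4.407e17 decays/day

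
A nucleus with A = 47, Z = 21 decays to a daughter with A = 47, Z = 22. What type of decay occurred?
ΔA = 0, ΔZ = +1 ⇒ beta-minus decay (β⁻)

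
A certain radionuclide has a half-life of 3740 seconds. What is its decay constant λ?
λ = ln(2)/t½ = 1.853e-4 second⁻¹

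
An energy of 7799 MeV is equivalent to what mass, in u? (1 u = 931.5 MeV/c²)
m = E/c² = 8.373 u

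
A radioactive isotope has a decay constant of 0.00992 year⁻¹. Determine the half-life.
t½ = ln(2)/λ = 69.87 years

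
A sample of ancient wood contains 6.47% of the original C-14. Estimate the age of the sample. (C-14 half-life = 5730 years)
Age = t½ × log₂(1/ratio) = 22630 years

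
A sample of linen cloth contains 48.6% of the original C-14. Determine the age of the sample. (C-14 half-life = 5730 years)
Age = t½ × log₂(1/ratio) = 5965 years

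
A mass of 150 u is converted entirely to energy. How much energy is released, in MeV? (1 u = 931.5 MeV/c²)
E = mc² = 1.397e5 MeV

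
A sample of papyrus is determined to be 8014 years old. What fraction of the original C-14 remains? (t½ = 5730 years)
N/N₀ = (1/2)^(t/t½) = 0.3793 = 37.9%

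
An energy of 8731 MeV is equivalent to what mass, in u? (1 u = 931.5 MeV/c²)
m = E/c² = 9.373 u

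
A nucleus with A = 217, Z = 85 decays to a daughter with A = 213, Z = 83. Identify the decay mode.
ΔA = -4, ΔZ = -2 ⇒ alpha decay (α)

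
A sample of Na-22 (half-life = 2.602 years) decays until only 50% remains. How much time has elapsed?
t = t½ × log₂(N₀/N) = 2.602 years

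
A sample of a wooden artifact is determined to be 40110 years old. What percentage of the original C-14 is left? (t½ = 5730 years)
N/N₀ = (1/2)^(t/t½) = 0.007812 = 0.781%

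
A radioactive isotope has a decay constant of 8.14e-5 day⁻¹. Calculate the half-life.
t½ = ln(2)/λ = 8515 days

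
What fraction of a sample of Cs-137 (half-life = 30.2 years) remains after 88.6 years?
N/N₀ = (1/2)^(t/t½) = 0.1309 = 13.1%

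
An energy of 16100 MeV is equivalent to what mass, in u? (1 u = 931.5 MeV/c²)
m = E/c² = 17.28 u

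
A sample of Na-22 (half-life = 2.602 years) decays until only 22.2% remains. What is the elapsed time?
t = t½ × log₂(N₀/N) = 5.65 years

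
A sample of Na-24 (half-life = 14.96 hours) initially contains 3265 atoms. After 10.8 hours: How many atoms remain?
N = N₀(1/2)^(t/t½) = 1980 atoms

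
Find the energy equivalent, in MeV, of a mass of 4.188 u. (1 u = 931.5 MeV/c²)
E = mc² = 3901 MeV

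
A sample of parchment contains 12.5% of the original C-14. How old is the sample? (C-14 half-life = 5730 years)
Age = t½ × log₂(1/ratio) = 17190 years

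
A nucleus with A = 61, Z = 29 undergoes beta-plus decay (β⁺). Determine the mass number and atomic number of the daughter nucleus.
Daughter: A = 61, Z = 28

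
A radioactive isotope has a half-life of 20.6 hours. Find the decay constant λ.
λ = ln(2)/t½ = 0.03365 hour⁻¹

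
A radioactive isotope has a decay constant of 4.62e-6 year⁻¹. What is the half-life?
t½ = ln(2)/λ = 1.5e5 years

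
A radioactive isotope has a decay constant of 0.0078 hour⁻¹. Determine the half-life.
t½ = ln(2)/λ = 88.87 hours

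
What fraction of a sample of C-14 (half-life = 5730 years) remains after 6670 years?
N/N₀ = (1/2)^(t/t½) = 0.4463 = 44.6%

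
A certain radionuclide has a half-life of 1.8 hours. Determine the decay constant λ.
λ = ln(2)/t½ = 0.3851 hour⁻¹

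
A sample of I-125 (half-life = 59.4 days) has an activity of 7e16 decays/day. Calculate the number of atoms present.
N = A/λ = 5.999e18 atoms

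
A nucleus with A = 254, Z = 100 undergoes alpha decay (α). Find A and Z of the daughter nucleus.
Daughter: A = 250, Z = 98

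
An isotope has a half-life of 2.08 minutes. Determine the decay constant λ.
λ = ln(2)/t½ = 0.3332 minute⁻¹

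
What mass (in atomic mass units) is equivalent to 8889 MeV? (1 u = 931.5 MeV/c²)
m = E/c² = 9.543 u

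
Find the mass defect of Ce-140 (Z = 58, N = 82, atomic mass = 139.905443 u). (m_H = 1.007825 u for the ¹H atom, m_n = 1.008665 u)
Δm = Z·m_H + N·m_n − M = 1.259 u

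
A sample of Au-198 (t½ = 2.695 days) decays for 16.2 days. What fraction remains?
N/N₀ = (1/2)^(t/t½) = 0.0155 = 1.55%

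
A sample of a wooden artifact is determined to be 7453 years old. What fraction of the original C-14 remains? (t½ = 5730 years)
N/N₀ = (1/2)^(t/t½) = 0.4059 = 40.6%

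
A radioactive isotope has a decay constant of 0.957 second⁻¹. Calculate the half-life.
t½ = ln(2)/λ = 0.7243 seconds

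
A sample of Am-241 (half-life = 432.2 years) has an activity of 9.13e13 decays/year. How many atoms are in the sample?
N = A/λ = 5.693e16 atoms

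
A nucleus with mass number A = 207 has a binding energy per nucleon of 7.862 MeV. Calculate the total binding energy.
B.E. = 7.862 × 207 = 1627 MeV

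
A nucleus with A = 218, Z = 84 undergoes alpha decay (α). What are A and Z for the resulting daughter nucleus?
Daughter: A = 214, Z = 82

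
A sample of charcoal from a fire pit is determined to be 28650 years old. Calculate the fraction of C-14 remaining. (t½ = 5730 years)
N/N₀ = (1/2)^(t/t½) = 0.03125 = 3.12%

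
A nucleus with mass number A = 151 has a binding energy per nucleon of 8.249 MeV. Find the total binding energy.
B.E. = 8.249 × 151 = 1246 MeV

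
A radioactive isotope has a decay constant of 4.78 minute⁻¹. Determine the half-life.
t½ = ln(2)/λ = 0.145 minutes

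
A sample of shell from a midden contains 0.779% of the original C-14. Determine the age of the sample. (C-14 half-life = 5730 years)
Age = t½ × log₂(1/ratio) = 40130 years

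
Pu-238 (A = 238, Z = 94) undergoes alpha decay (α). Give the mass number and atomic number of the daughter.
Daughter: A = 234, Z = 92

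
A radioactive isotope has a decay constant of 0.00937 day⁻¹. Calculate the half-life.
t½ = ln(2)/λ = 73.98 days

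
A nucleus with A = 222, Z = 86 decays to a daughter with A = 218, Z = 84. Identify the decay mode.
ΔA = -4, ΔZ = -2 ⇒ alpha decay (α)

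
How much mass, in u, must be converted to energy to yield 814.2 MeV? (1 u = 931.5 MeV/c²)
m = E/c² = 0.8741 u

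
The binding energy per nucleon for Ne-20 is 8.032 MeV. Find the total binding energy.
B.E. = 8.032 × 20 = 160.6 MeV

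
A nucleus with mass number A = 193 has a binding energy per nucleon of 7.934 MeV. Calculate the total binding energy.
B.E. = 7.934 × 193 = 1531 MeV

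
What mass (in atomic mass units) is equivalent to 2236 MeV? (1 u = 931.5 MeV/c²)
m = E/c² = 2.4 u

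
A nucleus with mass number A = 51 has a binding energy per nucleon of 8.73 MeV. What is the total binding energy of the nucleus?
B.E. = 8.73 × 51 = 445.2 MeV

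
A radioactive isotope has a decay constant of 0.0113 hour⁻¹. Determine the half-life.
t½ = ln(2)/λ = 61.34 hours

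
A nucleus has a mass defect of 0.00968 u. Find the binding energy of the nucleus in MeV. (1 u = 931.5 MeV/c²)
B.E. = Δm × 931.5 = 9.017 MeV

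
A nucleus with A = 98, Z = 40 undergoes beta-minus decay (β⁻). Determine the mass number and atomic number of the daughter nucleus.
Daughter: A = 98, Z = 41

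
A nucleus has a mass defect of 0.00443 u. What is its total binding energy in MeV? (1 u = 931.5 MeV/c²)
B.E. = Δm × 931.5 = 4.127 MeV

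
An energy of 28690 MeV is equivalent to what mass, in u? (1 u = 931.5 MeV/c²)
m = E/c² = 30.8 u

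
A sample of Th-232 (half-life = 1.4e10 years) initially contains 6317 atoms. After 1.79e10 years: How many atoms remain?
N = N₀(1/2)^(t/t½) = 2604 atoms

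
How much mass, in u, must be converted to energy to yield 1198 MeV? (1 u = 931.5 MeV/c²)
m = E/c² = 1.286 u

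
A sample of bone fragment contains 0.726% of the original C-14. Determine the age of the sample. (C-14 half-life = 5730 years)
Age = t½ × log₂(1/ratio) = 40720 years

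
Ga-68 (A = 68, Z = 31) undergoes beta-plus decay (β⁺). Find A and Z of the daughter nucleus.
Daughter: A = 68, Z = 30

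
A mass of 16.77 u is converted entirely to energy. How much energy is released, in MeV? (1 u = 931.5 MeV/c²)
E = mc² = 15620 MeV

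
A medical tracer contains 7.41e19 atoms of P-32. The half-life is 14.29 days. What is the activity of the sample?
A = λN = 3.594e18 decays/day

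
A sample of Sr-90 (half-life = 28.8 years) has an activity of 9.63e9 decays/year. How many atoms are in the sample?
N = A/λ = 4.001e11 atoms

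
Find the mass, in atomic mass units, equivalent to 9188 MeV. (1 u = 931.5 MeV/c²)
m = E/c² = 9.864 u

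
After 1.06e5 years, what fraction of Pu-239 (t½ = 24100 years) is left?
N/N₀ = (1/2)^(t/t½) = 0.04742 = 4.74%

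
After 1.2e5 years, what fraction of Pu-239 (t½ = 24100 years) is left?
N/N₀ = (1/2)^(t/t½) = 0.0317 = 3.17%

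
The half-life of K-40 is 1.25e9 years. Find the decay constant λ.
λ = ln(2)/t½ = 5.545e-10 year⁻¹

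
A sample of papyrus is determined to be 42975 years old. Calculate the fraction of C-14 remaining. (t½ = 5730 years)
N/N₀ = (1/2)^(t/t½) = 0.005524 = 0.552%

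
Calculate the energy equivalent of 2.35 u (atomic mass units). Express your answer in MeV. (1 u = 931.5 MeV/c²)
E = mc² = 2189 MeV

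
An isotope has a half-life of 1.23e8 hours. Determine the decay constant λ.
λ = ln(2)/t½ = 5.635e-9 hour⁻¹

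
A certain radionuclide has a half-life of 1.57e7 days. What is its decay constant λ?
λ = ln(2)/t½ = 4.415e-8 day⁻¹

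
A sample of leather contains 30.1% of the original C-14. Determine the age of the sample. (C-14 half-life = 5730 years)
Age = t½ × log₂(1/ratio) = 9925 years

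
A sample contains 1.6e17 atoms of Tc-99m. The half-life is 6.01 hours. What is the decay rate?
A = λN = 1.845e16 decays/hour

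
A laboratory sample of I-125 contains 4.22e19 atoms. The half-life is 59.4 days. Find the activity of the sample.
A = λN = 4.924e17 decays/day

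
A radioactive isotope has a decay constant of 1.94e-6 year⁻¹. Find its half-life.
t½ = ln(2)/λ = 3.573e5 years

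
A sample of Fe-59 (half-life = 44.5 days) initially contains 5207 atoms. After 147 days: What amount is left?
N = N₀(1/2)^(t/t½) = 527.4 atoms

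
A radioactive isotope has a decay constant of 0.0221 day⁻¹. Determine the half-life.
t½ = ln(2)/λ = 31.36 days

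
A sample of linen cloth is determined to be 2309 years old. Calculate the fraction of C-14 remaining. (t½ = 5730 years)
N/N₀ = (1/2)^(t/t½) = 0.7563 = 75.6%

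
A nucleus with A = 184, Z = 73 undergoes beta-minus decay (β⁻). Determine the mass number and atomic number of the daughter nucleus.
Daughter: A = 184, Z = 74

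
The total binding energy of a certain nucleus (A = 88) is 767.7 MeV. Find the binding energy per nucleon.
B.E./A = 767.7/88 = 8.724 MeV/nucleon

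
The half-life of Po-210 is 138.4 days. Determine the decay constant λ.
λ = ln(2)/t½ = 0.005008 day⁻¹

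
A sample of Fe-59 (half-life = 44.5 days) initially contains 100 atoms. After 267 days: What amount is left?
N = N₀(1/2)^(t/t½) = 1.562 atoms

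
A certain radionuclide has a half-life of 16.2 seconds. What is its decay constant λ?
λ = ln(2)/t½ = 0.04279 second⁻¹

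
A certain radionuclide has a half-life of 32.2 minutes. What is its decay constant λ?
λ = ln(2)/t½ = 0.02153 minute⁻¹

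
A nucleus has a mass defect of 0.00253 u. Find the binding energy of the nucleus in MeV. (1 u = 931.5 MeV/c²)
B.E. = Δm × 931.5 = 2.357 MeV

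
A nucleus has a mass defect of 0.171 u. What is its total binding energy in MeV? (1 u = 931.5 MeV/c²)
B.E. = Δm × 931.5 = 159.3 MeV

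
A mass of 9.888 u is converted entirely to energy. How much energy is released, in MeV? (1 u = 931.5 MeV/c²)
E = mc² = 9211 MeV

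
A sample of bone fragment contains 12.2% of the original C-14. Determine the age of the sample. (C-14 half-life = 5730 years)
Age = t½ × log₂(1/ratio) = 17390 years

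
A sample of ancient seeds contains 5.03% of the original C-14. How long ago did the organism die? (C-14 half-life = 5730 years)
Age = t½ × log₂(1/ratio) = 24720 years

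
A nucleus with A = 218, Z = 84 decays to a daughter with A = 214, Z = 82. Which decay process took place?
ΔA = -4, ΔZ = -2 ⇒ alpha decay (α)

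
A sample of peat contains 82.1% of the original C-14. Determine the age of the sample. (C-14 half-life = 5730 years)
Age = t½ × log₂(1/ratio) = 1630 years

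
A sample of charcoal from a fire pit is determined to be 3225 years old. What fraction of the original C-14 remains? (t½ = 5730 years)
N/N₀ = (1/2)^(t/t½) = 0.677 = 67.7%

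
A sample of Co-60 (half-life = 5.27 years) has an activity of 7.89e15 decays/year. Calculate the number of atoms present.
N = A/λ = 5.999e16 atoms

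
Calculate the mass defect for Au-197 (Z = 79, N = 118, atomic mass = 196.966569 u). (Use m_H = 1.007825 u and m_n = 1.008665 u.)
Δm = Z·m_H + N·m_n − M = 1.674 u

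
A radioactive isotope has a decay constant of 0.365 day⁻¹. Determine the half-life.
t½ = ln(2)/λ = 1.899 days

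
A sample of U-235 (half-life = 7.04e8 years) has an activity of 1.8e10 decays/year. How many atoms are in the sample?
N = A/λ = 1.828e19 atoms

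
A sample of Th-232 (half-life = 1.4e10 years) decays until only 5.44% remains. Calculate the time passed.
t = t½ × log₂(N₀/N) = 5.88e10 years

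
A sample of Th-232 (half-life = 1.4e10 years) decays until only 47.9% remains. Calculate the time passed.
t = t½ × log₂(N₀/N) = 1.487e10 years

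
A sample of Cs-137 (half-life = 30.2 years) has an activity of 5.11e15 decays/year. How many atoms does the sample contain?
N = A/λ = 2.226e17 atoms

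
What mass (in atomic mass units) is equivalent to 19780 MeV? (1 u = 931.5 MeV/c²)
m = E/c² = 21.23 u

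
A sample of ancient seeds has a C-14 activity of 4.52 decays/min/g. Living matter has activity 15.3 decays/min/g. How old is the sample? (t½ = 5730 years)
Age = t½ × log₂(A₀/A) = 10080 years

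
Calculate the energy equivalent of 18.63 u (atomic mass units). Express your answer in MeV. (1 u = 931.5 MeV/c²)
E = mc² = 17350 MeV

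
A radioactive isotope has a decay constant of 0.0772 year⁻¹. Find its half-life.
t½ = ln(2)/λ = 8.979 years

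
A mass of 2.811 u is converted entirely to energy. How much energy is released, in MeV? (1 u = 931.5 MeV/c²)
E = mc² = 2618 MeV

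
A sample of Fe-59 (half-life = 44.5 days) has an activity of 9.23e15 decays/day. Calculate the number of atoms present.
N = A/λ = 5.926e17 atoms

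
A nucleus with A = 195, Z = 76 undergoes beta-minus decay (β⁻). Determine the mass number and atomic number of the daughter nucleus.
Daughter: A = 195, Z = 77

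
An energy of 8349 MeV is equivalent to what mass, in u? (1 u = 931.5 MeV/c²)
m = E/c² = 8.963 u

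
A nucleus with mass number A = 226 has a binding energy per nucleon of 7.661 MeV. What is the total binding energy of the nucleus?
B.E. = 7.661 × 226 = 1731 MeV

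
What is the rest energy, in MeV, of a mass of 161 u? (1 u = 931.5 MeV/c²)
E = mc² = 1.5e5 MeV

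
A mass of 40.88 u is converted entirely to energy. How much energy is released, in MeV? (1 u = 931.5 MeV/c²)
E = mc² = 38080 MeV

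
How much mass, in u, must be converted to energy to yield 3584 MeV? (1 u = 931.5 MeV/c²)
m = E/c² = 3.848 u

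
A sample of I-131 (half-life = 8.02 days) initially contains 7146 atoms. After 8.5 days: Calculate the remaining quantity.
N = N₀(1/2)^(t/t½) = 3428 atoms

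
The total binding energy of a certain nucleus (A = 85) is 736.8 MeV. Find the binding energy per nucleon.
B.E./A = 736.8/85 = 8.668 MeV/nucleon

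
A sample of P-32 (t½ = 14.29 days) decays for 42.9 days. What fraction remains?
N/N₀ = (1/2)^(t/t½) = 0.1248 = 12.5%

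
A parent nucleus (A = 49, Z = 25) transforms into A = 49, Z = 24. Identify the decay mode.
ΔA = 0, ΔZ = -1 ⇒ beta-plus decay (β⁺) or electron capture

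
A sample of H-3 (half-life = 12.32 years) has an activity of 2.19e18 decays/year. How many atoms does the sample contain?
N = A/λ = 3.893e19 atoms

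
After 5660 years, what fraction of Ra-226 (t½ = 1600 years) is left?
N/N₀ = (1/2)^(t/t½) = 0.08612 = 8.61%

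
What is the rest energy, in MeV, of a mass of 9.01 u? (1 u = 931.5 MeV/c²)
E = mc² = 8393 MeV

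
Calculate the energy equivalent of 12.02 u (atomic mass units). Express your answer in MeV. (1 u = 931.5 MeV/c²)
E = mc² = 11200 MeV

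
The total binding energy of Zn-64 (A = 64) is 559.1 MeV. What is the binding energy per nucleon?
B.E./A = 559.1/64 = 8.736 MeV/nucleon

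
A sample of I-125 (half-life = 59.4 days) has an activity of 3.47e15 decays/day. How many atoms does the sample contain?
N = A/λ = 2.974e17 atoms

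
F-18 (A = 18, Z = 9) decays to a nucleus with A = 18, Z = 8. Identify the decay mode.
ΔA = 0, ΔZ = -1 ⇒ beta-plus decay (β⁺) or electron capture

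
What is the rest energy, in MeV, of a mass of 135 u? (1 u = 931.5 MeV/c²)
E = mc² = 1.258e5 MeV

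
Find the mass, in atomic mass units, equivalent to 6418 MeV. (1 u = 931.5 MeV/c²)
m = E/c² = 6.89 u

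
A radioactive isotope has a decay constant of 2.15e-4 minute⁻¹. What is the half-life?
t½ = ln(2)/λ = 3224 minutes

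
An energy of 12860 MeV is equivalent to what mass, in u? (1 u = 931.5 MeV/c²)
m = E/c² = 13.81 u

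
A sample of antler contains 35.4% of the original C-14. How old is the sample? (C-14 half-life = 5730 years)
Age = t½ × log₂(1/ratio) = 8585 years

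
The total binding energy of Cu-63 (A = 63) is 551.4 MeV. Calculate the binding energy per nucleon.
B.E./A = 551.4/63 = 8.752 MeV/nucleon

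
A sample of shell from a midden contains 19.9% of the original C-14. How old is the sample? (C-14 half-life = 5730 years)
Age = t½ × log₂(1/ratio) = 13350 years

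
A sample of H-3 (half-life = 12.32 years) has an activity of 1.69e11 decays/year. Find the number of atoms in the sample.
N = A/λ = 3.004e12 atoms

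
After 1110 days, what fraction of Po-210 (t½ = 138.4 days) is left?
N/N₀ = (1/2)^(t/t½) = 0.003852 = 0.385%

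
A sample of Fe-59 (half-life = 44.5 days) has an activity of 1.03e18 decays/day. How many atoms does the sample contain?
N = A/λ = 6.613e19 atoms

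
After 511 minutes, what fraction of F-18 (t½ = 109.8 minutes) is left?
N/N₀ = (1/2)^(t/t½) = 0.03972 = 3.97%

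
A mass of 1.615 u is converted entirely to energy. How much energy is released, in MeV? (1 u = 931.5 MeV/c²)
E = mc² = 1504 MeV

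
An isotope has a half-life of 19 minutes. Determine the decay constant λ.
λ = ln(2)/t½ = 0.03648 minute⁻¹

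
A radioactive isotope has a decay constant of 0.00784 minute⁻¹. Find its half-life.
t½ = ln(2)/λ = 88.41 minutes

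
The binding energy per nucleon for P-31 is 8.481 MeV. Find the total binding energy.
B.E. = 8.481 × 31 = 262.9 MeV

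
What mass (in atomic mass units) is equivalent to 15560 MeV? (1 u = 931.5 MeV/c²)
m = E/c² = 16.7 u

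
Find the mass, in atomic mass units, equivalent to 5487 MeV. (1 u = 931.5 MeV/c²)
m = E/c² = 5.89 u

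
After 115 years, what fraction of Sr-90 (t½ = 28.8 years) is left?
N/N₀ = (1/2)^(t/t½) = 0.0628 = 6.28%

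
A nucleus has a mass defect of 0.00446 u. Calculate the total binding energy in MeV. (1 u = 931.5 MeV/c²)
B.E. = Δm × 931.5 = 4.154 MeV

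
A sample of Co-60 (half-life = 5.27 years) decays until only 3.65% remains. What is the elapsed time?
t = t½ × log₂(N₀/N) = 25.17 years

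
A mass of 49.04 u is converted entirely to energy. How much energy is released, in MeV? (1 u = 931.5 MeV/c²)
E = mc² = 45680 MeV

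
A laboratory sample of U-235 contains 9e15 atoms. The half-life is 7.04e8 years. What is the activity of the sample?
A = λN = 8.861e6 decays/year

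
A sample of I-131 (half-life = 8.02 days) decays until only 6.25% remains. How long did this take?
t = t½ × log₂(N₀/N) = 32.08 days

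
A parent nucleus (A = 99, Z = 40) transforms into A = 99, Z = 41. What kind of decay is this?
ΔA = 0, ΔZ = +1 ⇒ beta-minus decay (β⁻)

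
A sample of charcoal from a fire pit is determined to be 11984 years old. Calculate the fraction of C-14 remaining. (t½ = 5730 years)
N/N₀ = (1/2)^(t/t½) = 0.2346 = 23.5%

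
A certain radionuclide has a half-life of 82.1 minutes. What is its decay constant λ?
λ = ln(2)/t½ = 0.008443 minute⁻¹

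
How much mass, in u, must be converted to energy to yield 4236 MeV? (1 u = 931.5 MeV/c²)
m = E/c² = 4.548 u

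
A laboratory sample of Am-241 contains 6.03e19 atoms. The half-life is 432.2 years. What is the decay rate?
A = λN = 9.671e16 decays/year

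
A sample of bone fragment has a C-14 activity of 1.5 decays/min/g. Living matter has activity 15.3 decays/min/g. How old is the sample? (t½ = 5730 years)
Age = t½ × log₂(A₀/A) = 19200 years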